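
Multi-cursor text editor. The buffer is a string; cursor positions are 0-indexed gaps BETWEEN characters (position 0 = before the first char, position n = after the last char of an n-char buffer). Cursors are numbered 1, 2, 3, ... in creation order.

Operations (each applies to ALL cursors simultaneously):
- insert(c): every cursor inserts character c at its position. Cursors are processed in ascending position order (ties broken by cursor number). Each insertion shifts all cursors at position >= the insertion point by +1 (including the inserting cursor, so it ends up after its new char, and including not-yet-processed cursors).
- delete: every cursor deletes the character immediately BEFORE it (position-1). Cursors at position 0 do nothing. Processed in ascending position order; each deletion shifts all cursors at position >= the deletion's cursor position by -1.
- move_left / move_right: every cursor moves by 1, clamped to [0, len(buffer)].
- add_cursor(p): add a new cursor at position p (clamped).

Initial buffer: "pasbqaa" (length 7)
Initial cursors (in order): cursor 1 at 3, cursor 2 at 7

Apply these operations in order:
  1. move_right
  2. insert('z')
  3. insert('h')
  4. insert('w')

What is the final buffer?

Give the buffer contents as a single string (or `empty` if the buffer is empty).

Answer: pasbzhwqaazhw

Derivation:
After op 1 (move_right): buffer="pasbqaa" (len 7), cursors c1@4 c2@7, authorship .......
After op 2 (insert('z')): buffer="pasbzqaaz" (len 9), cursors c1@5 c2@9, authorship ....1...2
After op 3 (insert('h')): buffer="pasbzhqaazh" (len 11), cursors c1@6 c2@11, authorship ....11...22
After op 4 (insert('w')): buffer="pasbzhwqaazhw" (len 13), cursors c1@7 c2@13, authorship ....111...222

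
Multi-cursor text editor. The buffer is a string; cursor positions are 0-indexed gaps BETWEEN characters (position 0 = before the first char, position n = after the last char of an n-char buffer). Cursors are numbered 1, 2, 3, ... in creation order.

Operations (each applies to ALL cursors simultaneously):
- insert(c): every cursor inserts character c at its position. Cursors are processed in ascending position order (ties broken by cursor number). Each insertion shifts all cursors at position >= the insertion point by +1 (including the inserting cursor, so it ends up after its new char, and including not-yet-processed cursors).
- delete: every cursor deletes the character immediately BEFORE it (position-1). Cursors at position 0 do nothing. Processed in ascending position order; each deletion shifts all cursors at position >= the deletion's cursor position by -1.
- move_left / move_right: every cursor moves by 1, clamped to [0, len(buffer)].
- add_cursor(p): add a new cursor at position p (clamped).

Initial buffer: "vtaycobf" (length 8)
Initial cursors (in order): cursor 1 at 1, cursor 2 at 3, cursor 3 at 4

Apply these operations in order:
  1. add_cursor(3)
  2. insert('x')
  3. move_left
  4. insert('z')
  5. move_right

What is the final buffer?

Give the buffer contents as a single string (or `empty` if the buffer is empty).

After op 1 (add_cursor(3)): buffer="vtaycobf" (len 8), cursors c1@1 c2@3 c4@3 c3@4, authorship ........
After op 2 (insert('x')): buffer="vxtaxxyxcobf" (len 12), cursors c1@2 c2@6 c4@6 c3@8, authorship .1..24.3....
After op 3 (move_left): buffer="vxtaxxyxcobf" (len 12), cursors c1@1 c2@5 c4@5 c3@7, authorship .1..24.3....
After op 4 (insert('z')): buffer="vzxtaxzzxyzxcobf" (len 16), cursors c1@2 c2@8 c4@8 c3@11, authorship .11..2244.33....
After op 5 (move_right): buffer="vzxtaxzzxyzxcobf" (len 16), cursors c1@3 c2@9 c4@9 c3@12, authorship .11..2244.33....

Answer: vzxtaxzzxyzxcobf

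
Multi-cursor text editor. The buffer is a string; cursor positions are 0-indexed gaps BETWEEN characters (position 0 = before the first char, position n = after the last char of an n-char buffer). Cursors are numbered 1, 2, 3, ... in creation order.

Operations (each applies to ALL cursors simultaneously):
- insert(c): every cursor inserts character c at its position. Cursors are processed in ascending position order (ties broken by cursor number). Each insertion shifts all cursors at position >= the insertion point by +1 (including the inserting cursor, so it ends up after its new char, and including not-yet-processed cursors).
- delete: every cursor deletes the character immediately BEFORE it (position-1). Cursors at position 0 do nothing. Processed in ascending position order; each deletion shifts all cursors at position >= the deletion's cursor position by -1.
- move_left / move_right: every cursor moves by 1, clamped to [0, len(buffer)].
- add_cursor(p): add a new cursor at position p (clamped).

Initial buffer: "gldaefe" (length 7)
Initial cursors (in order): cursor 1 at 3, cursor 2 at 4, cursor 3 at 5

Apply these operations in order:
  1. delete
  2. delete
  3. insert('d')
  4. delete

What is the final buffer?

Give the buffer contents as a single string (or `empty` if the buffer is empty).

After op 1 (delete): buffer="glfe" (len 4), cursors c1@2 c2@2 c3@2, authorship ....
After op 2 (delete): buffer="fe" (len 2), cursors c1@0 c2@0 c3@0, authorship ..
After op 3 (insert('d')): buffer="dddfe" (len 5), cursors c1@3 c2@3 c3@3, authorship 123..
After op 4 (delete): buffer="fe" (len 2), cursors c1@0 c2@0 c3@0, authorship ..

Answer: fe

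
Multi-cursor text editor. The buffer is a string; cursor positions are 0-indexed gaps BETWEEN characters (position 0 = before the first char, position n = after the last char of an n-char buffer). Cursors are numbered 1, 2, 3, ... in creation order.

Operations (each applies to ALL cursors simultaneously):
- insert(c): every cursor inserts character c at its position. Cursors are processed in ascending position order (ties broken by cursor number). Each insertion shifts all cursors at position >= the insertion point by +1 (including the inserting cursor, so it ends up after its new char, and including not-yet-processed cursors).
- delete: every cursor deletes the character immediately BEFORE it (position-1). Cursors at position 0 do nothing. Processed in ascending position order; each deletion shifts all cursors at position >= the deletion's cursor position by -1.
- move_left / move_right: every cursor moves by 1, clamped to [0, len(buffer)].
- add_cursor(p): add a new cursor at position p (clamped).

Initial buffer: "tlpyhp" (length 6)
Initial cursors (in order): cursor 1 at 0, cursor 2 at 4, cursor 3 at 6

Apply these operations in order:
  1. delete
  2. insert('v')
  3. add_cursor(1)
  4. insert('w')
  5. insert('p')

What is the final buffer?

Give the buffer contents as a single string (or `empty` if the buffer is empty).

Answer: vwwpptlpvwphvwp

Derivation:
After op 1 (delete): buffer="tlph" (len 4), cursors c1@0 c2@3 c3@4, authorship ....
After op 2 (insert('v')): buffer="vtlpvhv" (len 7), cursors c1@1 c2@5 c3@7, authorship 1...2.3
After op 3 (add_cursor(1)): buffer="vtlpvhv" (len 7), cursors c1@1 c4@1 c2@5 c3@7, authorship 1...2.3
After op 4 (insert('w')): buffer="vwwtlpvwhvw" (len 11), cursors c1@3 c4@3 c2@8 c3@11, authorship 114...22.33
After op 5 (insert('p')): buffer="vwwpptlpvwphvwp" (len 15), cursors c1@5 c4@5 c2@11 c3@15, authorship 11414...222.333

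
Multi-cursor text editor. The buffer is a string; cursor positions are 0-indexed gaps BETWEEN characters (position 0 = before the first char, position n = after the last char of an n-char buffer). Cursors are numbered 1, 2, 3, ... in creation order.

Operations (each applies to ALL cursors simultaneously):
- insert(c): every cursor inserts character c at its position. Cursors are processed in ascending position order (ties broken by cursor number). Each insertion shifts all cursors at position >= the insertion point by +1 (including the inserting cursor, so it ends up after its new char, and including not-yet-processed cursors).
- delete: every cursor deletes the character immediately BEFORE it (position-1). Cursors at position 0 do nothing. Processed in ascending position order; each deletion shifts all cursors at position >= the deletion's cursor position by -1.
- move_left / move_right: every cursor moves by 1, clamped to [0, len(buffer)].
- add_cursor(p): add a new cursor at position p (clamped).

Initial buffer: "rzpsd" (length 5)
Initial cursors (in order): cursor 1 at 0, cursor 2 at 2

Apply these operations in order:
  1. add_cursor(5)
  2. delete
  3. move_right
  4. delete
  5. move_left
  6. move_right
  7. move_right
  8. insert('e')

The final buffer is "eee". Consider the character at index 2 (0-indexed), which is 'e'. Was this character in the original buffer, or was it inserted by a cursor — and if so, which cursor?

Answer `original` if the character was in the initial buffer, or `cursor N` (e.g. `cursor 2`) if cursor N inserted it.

Answer: cursor 3

Derivation:
After op 1 (add_cursor(5)): buffer="rzpsd" (len 5), cursors c1@0 c2@2 c3@5, authorship .....
After op 2 (delete): buffer="rps" (len 3), cursors c1@0 c2@1 c3@3, authorship ...
After op 3 (move_right): buffer="rps" (len 3), cursors c1@1 c2@2 c3@3, authorship ...
After op 4 (delete): buffer="" (len 0), cursors c1@0 c2@0 c3@0, authorship 
After op 5 (move_left): buffer="" (len 0), cursors c1@0 c2@0 c3@0, authorship 
After op 6 (move_right): buffer="" (len 0), cursors c1@0 c2@0 c3@0, authorship 
After op 7 (move_right): buffer="" (len 0), cursors c1@0 c2@0 c3@0, authorship 
After op 8 (insert('e')): buffer="eee" (len 3), cursors c1@3 c2@3 c3@3, authorship 123
Authorship (.=original, N=cursor N): 1 2 3
Index 2: author = 3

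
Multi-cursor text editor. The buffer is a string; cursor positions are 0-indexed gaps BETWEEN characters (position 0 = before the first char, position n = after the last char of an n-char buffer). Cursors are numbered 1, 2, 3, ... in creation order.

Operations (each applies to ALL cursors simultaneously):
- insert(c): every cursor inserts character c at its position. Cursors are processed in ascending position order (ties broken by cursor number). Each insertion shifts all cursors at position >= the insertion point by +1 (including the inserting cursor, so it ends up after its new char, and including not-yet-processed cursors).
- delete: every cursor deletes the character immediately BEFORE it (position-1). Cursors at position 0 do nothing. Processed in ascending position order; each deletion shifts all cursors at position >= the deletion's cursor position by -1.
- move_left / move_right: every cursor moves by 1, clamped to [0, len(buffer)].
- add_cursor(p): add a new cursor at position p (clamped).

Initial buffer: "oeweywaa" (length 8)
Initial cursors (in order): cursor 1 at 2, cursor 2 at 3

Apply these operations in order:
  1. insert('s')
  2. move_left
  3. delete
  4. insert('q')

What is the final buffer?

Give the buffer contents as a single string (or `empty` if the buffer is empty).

After op 1 (insert('s')): buffer="oeswseywaa" (len 10), cursors c1@3 c2@5, authorship ..1.2.....
After op 2 (move_left): buffer="oeswseywaa" (len 10), cursors c1@2 c2@4, authorship ..1.2.....
After op 3 (delete): buffer="osseywaa" (len 8), cursors c1@1 c2@2, authorship .12.....
After op 4 (insert('q')): buffer="oqsqseywaa" (len 10), cursors c1@2 c2@4, authorship .1122.....

Answer: oqsqseywaa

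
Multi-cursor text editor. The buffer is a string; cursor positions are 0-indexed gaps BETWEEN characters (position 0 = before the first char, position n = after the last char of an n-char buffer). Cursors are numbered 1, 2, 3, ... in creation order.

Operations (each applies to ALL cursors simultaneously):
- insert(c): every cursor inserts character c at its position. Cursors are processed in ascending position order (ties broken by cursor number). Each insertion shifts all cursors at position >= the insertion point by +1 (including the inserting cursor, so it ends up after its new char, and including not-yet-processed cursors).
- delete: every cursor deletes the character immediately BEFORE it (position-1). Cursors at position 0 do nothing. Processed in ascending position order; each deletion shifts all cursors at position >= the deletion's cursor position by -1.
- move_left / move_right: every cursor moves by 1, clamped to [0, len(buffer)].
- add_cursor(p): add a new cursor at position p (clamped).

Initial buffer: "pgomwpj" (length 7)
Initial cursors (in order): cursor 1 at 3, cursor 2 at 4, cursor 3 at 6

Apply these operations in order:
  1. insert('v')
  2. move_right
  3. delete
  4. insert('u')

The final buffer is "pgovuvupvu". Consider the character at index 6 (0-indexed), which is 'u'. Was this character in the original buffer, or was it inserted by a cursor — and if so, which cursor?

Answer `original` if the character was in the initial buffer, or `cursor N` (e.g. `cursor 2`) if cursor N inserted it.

Answer: cursor 2

Derivation:
After op 1 (insert('v')): buffer="pgovmvwpvj" (len 10), cursors c1@4 c2@6 c3@9, authorship ...1.2..3.
After op 2 (move_right): buffer="pgovmvwpvj" (len 10), cursors c1@5 c2@7 c3@10, authorship ...1.2..3.
After op 3 (delete): buffer="pgovvpv" (len 7), cursors c1@4 c2@5 c3@7, authorship ...12.3
After op 4 (insert('u')): buffer="pgovuvupvu" (len 10), cursors c1@5 c2@7 c3@10, authorship ...1122.33
Authorship (.=original, N=cursor N): . . . 1 1 2 2 . 3 3
Index 6: author = 2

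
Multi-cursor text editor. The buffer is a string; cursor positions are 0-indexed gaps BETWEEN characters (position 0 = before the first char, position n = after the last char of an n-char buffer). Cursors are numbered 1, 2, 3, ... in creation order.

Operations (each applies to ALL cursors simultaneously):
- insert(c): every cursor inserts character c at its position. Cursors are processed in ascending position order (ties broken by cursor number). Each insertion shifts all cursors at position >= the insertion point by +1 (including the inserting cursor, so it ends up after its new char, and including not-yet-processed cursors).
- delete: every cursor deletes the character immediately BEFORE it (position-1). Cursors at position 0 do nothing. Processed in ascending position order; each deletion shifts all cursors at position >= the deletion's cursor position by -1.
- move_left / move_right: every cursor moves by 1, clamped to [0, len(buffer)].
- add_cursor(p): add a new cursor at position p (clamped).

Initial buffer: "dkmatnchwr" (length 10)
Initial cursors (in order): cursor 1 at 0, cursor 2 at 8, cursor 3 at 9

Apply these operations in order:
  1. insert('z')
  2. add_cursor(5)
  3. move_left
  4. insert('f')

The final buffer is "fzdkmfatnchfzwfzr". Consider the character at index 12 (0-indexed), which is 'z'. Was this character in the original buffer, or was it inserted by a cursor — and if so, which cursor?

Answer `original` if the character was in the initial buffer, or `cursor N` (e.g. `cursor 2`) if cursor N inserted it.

Answer: cursor 2

Derivation:
After op 1 (insert('z')): buffer="zdkmatnchzwzr" (len 13), cursors c1@1 c2@10 c3@12, authorship 1........2.3.
After op 2 (add_cursor(5)): buffer="zdkmatnchzwzr" (len 13), cursors c1@1 c4@5 c2@10 c3@12, authorship 1........2.3.
After op 3 (move_left): buffer="zdkmatnchzwzr" (len 13), cursors c1@0 c4@4 c2@9 c3@11, authorship 1........2.3.
After op 4 (insert('f')): buffer="fzdkmfatnchfzwfzr" (len 17), cursors c1@1 c4@6 c2@12 c3@15, authorship 11...4.....22.33.
Authorship (.=original, N=cursor N): 1 1 . . . 4 . . . . . 2 2 . 3 3 .
Index 12: author = 2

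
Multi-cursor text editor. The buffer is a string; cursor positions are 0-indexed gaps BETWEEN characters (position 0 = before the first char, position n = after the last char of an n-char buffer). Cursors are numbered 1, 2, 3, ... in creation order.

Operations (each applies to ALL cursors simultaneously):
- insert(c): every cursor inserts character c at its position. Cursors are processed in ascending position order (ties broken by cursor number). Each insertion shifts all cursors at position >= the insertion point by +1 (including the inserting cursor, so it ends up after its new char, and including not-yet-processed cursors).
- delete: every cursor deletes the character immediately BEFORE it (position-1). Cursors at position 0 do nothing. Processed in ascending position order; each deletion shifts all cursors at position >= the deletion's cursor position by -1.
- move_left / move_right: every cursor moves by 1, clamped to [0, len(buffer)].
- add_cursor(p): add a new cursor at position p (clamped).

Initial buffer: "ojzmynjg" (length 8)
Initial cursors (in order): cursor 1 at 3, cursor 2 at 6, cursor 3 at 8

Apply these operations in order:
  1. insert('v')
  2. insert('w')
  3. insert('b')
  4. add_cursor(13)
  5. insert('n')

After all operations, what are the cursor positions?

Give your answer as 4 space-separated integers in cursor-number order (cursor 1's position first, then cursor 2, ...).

After op 1 (insert('v')): buffer="ojzvmynvjgv" (len 11), cursors c1@4 c2@8 c3@11, authorship ...1...2..3
After op 2 (insert('w')): buffer="ojzvwmynvwjgvw" (len 14), cursors c1@5 c2@10 c3@14, authorship ...11...22..33
After op 3 (insert('b')): buffer="ojzvwbmynvwbjgvwb" (len 17), cursors c1@6 c2@12 c3@17, authorship ...111...222..333
After op 4 (add_cursor(13)): buffer="ojzvwbmynvwbjgvwb" (len 17), cursors c1@6 c2@12 c4@13 c3@17, authorship ...111...222..333
After op 5 (insert('n')): buffer="ojzvwbnmynvwbnjngvwbn" (len 21), cursors c1@7 c2@14 c4@16 c3@21, authorship ...1111...2222.4.3333

Answer: 7 14 21 16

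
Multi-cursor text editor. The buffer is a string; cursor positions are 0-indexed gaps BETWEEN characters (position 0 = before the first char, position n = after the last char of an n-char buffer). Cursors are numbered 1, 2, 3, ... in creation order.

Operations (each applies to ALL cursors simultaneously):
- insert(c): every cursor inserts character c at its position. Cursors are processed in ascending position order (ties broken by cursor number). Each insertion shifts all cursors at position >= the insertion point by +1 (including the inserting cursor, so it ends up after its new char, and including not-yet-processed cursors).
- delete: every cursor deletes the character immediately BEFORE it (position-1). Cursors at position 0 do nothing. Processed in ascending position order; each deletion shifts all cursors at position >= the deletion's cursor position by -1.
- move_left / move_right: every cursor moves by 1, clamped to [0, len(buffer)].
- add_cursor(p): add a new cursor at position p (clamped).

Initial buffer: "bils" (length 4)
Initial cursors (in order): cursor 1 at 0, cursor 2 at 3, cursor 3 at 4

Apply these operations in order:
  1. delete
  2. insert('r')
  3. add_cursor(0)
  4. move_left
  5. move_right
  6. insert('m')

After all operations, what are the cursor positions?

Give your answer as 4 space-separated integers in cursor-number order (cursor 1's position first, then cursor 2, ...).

Answer: 3 9 9 3

Derivation:
After op 1 (delete): buffer="bi" (len 2), cursors c1@0 c2@2 c3@2, authorship ..
After op 2 (insert('r')): buffer="rbirr" (len 5), cursors c1@1 c2@5 c3@5, authorship 1..23
After op 3 (add_cursor(0)): buffer="rbirr" (len 5), cursors c4@0 c1@1 c2@5 c3@5, authorship 1..23
After op 4 (move_left): buffer="rbirr" (len 5), cursors c1@0 c4@0 c2@4 c3@4, authorship 1..23
After op 5 (move_right): buffer="rbirr" (len 5), cursors c1@1 c4@1 c2@5 c3@5, authorship 1..23
After op 6 (insert('m')): buffer="rmmbirrmm" (len 9), cursors c1@3 c4@3 c2@9 c3@9, authorship 114..2323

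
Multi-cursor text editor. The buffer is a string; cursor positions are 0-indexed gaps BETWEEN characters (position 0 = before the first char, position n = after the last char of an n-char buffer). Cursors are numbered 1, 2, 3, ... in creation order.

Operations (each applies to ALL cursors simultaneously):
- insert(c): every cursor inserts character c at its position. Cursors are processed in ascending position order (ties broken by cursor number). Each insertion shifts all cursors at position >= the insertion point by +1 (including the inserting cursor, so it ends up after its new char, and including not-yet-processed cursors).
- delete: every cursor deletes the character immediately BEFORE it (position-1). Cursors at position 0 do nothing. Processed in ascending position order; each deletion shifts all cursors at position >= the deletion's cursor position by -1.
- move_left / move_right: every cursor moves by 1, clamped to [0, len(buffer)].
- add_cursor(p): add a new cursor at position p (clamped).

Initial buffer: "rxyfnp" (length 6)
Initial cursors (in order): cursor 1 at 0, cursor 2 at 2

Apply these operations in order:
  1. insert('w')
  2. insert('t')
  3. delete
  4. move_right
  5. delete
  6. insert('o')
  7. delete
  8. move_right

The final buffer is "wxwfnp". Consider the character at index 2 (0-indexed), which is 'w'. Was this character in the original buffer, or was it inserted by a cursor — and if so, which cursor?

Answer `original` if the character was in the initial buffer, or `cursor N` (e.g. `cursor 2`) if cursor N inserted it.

Answer: cursor 2

Derivation:
After op 1 (insert('w')): buffer="wrxwyfnp" (len 8), cursors c1@1 c2@4, authorship 1..2....
After op 2 (insert('t')): buffer="wtrxwtyfnp" (len 10), cursors c1@2 c2@6, authorship 11..22....
After op 3 (delete): buffer="wrxwyfnp" (len 8), cursors c1@1 c2@4, authorship 1..2....
After op 4 (move_right): buffer="wrxwyfnp" (len 8), cursors c1@2 c2@5, authorship 1..2....
After op 5 (delete): buffer="wxwfnp" (len 6), cursors c1@1 c2@3, authorship 1.2...
After op 6 (insert('o')): buffer="woxwofnp" (len 8), cursors c1@2 c2@5, authorship 11.22...
After op 7 (delete): buffer="wxwfnp" (len 6), cursors c1@1 c2@3, authorship 1.2...
After op 8 (move_right): buffer="wxwfnp" (len 6), cursors c1@2 c2@4, authorship 1.2...
Authorship (.=original, N=cursor N): 1 . 2 . . .
Index 2: author = 2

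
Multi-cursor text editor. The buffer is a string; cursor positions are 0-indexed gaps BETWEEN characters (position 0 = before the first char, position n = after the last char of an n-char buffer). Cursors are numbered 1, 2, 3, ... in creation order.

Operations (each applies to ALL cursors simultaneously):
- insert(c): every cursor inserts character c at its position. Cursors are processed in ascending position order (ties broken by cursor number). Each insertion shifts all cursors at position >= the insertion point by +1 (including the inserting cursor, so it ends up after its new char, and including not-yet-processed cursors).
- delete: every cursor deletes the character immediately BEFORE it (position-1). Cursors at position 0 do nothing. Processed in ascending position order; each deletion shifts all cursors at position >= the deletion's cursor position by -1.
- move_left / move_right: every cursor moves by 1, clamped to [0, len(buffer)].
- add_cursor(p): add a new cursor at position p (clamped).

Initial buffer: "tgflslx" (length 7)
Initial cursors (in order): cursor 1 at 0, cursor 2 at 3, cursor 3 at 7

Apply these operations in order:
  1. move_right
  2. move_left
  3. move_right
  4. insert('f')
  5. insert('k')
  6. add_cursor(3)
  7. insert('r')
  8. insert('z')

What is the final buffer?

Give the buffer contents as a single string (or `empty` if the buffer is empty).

After op 1 (move_right): buffer="tgflslx" (len 7), cursors c1@1 c2@4 c3@7, authorship .......
After op 2 (move_left): buffer="tgflslx" (len 7), cursors c1@0 c2@3 c3@6, authorship .......
After op 3 (move_right): buffer="tgflslx" (len 7), cursors c1@1 c2@4 c3@7, authorship .......
After op 4 (insert('f')): buffer="tfgflfslxf" (len 10), cursors c1@2 c2@6 c3@10, authorship .1...2...3
After op 5 (insert('k')): buffer="tfkgflfkslxfk" (len 13), cursors c1@3 c2@8 c3@13, authorship .11...22...33
After op 6 (add_cursor(3)): buffer="tfkgflfkslxfk" (len 13), cursors c1@3 c4@3 c2@8 c3@13, authorship .11...22...33
After op 7 (insert('r')): buffer="tfkrrgflfkrslxfkr" (len 17), cursors c1@5 c4@5 c2@11 c3@17, authorship .1114...222...333
After op 8 (insert('z')): buffer="tfkrrzzgflfkrzslxfkrz" (len 21), cursors c1@7 c4@7 c2@14 c3@21, authorship .111414...2222...3333

Answer: tfkrrzzgflfkrzslxfkrz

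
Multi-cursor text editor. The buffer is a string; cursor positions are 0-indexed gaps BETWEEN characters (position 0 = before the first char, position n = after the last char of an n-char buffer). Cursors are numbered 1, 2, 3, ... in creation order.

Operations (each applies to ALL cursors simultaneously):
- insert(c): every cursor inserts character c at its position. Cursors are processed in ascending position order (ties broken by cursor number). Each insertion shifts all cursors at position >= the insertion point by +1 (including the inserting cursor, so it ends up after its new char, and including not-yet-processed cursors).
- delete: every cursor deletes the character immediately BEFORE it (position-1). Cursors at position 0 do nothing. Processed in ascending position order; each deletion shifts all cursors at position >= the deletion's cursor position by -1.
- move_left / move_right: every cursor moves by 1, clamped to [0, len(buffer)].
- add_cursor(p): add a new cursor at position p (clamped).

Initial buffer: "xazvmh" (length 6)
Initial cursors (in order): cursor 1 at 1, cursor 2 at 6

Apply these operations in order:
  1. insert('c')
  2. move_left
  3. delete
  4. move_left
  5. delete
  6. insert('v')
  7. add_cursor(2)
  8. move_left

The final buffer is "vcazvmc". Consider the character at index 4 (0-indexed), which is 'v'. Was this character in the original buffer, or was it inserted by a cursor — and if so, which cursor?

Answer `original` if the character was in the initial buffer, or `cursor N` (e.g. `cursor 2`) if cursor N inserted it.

After op 1 (insert('c')): buffer="xcazvmhc" (len 8), cursors c1@2 c2@8, authorship .1.....2
After op 2 (move_left): buffer="xcazvmhc" (len 8), cursors c1@1 c2@7, authorship .1.....2
After op 3 (delete): buffer="cazvmc" (len 6), cursors c1@0 c2@5, authorship 1....2
After op 4 (move_left): buffer="cazvmc" (len 6), cursors c1@0 c2@4, authorship 1....2
After op 5 (delete): buffer="cazmc" (len 5), cursors c1@0 c2@3, authorship 1...2
After op 6 (insert('v')): buffer="vcazvmc" (len 7), cursors c1@1 c2@5, authorship 11..2.2
After op 7 (add_cursor(2)): buffer="vcazvmc" (len 7), cursors c1@1 c3@2 c2@5, authorship 11..2.2
After op 8 (move_left): buffer="vcazvmc" (len 7), cursors c1@0 c3@1 c2@4, authorship 11..2.2
Authorship (.=original, N=cursor N): 1 1 . . 2 . 2
Index 4: author = 2

Answer: cursor 2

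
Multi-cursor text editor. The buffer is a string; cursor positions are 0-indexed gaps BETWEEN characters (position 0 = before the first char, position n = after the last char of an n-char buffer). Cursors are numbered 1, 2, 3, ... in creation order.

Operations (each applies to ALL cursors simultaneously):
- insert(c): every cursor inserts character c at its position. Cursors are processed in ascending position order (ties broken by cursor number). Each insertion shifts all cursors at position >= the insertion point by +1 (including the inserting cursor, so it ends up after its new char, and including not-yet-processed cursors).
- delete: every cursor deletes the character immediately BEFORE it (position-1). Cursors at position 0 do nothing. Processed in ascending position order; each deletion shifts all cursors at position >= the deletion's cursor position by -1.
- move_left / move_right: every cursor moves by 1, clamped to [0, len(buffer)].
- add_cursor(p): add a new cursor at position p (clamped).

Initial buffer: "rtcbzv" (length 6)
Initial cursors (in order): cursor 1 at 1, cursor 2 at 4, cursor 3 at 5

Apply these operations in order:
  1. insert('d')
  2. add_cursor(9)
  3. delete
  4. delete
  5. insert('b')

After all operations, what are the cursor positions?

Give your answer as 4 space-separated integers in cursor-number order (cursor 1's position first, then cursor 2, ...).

Answer: 1 5 5 5

Derivation:
After op 1 (insert('d')): buffer="rdtcbdzdv" (len 9), cursors c1@2 c2@6 c3@8, authorship .1...2.3.
After op 2 (add_cursor(9)): buffer="rdtcbdzdv" (len 9), cursors c1@2 c2@6 c3@8 c4@9, authorship .1...2.3.
After op 3 (delete): buffer="rtcbz" (len 5), cursors c1@1 c2@4 c3@5 c4@5, authorship .....
After op 4 (delete): buffer="t" (len 1), cursors c1@0 c2@1 c3@1 c4@1, authorship .
After op 5 (insert('b')): buffer="btbbb" (len 5), cursors c1@1 c2@5 c3@5 c4@5, authorship 1.234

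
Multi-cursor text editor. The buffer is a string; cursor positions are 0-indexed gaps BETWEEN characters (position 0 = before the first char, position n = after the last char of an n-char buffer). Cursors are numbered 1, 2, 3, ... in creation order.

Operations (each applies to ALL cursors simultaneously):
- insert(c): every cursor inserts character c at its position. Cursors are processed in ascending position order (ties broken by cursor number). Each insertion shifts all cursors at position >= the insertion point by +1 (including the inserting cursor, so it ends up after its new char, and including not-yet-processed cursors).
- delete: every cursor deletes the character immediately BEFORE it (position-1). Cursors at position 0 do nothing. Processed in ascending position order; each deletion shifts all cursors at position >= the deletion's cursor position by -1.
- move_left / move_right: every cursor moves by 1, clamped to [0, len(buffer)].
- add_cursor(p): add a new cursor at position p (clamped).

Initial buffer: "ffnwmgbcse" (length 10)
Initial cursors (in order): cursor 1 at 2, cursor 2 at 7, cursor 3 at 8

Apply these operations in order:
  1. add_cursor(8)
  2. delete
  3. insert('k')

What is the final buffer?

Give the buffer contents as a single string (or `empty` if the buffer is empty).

After op 1 (add_cursor(8)): buffer="ffnwmgbcse" (len 10), cursors c1@2 c2@7 c3@8 c4@8, authorship ..........
After op 2 (delete): buffer="fnwmse" (len 6), cursors c1@1 c2@4 c3@4 c4@4, authorship ......
After op 3 (insert('k')): buffer="fknwmkkkse" (len 10), cursors c1@2 c2@8 c3@8 c4@8, authorship .1...234..

Answer: fknwmkkkse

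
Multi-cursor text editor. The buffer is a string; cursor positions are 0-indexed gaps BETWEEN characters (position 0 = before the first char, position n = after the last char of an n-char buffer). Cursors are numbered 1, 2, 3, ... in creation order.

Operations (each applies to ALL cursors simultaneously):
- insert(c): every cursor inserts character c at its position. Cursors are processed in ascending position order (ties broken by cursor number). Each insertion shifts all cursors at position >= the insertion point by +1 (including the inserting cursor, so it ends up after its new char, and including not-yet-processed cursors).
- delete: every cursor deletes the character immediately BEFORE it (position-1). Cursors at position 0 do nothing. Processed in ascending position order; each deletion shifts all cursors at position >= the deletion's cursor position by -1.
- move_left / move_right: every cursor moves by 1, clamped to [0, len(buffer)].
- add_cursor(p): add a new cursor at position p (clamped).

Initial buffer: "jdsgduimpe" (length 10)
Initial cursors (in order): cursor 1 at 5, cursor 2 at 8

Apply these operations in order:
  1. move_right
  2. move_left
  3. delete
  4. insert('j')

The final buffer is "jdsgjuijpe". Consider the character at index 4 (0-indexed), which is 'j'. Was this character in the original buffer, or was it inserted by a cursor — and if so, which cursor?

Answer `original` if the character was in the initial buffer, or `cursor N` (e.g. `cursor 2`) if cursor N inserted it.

Answer: cursor 1

Derivation:
After op 1 (move_right): buffer="jdsgduimpe" (len 10), cursors c1@6 c2@9, authorship ..........
After op 2 (move_left): buffer="jdsgduimpe" (len 10), cursors c1@5 c2@8, authorship ..........
After op 3 (delete): buffer="jdsguipe" (len 8), cursors c1@4 c2@6, authorship ........
After op 4 (insert('j')): buffer="jdsgjuijpe" (len 10), cursors c1@5 c2@8, authorship ....1..2..
Authorship (.=original, N=cursor N): . . . . 1 . . 2 . .
Index 4: author = 1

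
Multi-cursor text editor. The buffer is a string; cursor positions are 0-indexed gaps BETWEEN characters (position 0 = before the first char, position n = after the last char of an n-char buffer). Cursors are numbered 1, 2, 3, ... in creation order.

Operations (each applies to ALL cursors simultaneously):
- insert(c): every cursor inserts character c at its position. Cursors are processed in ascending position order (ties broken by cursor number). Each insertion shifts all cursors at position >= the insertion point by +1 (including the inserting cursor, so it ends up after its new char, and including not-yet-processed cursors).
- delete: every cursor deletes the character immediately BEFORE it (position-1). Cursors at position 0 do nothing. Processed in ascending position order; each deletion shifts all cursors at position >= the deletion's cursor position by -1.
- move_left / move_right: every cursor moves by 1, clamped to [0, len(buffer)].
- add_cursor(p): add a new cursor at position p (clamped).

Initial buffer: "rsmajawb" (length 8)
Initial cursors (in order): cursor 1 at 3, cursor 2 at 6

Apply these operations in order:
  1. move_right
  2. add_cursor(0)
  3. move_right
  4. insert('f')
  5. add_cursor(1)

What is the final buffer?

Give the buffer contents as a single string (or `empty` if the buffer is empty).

Answer: rfsmajfawbf

Derivation:
After op 1 (move_right): buffer="rsmajawb" (len 8), cursors c1@4 c2@7, authorship ........
After op 2 (add_cursor(0)): buffer="rsmajawb" (len 8), cursors c3@0 c1@4 c2@7, authorship ........
After op 3 (move_right): buffer="rsmajawb" (len 8), cursors c3@1 c1@5 c2@8, authorship ........
After op 4 (insert('f')): buffer="rfsmajfawbf" (len 11), cursors c3@2 c1@7 c2@11, authorship .3....1...2
After op 5 (add_cursor(1)): buffer="rfsmajfawbf" (len 11), cursors c4@1 c3@2 c1@7 c2@11, authorship .3....1...2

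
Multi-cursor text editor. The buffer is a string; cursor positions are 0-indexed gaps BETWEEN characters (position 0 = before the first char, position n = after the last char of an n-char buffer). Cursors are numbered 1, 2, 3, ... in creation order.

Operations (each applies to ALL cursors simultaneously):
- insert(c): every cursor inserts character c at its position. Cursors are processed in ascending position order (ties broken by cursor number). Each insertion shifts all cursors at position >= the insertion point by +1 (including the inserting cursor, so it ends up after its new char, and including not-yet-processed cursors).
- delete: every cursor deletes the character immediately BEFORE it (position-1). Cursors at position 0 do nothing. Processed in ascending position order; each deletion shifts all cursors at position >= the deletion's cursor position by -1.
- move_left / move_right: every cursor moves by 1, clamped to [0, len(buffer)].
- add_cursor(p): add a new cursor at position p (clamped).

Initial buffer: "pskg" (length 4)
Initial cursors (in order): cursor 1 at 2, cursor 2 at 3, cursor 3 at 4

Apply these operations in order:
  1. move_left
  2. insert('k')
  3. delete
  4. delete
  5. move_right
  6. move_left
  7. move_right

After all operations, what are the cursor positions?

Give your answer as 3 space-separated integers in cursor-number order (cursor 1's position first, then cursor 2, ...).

Answer: 1 1 1

Derivation:
After op 1 (move_left): buffer="pskg" (len 4), cursors c1@1 c2@2 c3@3, authorship ....
After op 2 (insert('k')): buffer="pkskkkg" (len 7), cursors c1@2 c2@4 c3@6, authorship .1.2.3.
After op 3 (delete): buffer="pskg" (len 4), cursors c1@1 c2@2 c3@3, authorship ....
After op 4 (delete): buffer="g" (len 1), cursors c1@0 c2@0 c3@0, authorship .
After op 5 (move_right): buffer="g" (len 1), cursors c1@1 c2@1 c3@1, authorship .
After op 6 (move_left): buffer="g" (len 1), cursors c1@0 c2@0 c3@0, authorship .
After op 7 (move_right): buffer="g" (len 1), cursors c1@1 c2@1 c3@1, authorship .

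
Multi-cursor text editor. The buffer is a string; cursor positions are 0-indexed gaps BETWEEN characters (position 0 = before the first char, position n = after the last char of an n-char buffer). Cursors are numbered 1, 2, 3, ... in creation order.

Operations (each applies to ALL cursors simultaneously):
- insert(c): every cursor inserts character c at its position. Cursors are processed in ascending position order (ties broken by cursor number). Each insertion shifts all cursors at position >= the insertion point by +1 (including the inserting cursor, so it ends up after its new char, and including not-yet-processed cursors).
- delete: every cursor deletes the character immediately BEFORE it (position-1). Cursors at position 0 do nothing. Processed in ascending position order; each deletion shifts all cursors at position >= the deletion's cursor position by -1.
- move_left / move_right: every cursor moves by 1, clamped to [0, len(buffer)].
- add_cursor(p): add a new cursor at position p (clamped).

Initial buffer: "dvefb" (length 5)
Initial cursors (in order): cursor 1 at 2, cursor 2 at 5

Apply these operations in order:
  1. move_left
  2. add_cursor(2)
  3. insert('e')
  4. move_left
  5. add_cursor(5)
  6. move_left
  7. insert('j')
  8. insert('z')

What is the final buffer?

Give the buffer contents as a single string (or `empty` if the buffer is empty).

Answer: jzdejzvejzejzfeb

Derivation:
After op 1 (move_left): buffer="dvefb" (len 5), cursors c1@1 c2@4, authorship .....
After op 2 (add_cursor(2)): buffer="dvefb" (len 5), cursors c1@1 c3@2 c2@4, authorship .....
After op 3 (insert('e')): buffer="deveefeb" (len 8), cursors c1@2 c3@4 c2@7, authorship .1.3..2.
After op 4 (move_left): buffer="deveefeb" (len 8), cursors c1@1 c3@3 c2@6, authorship .1.3..2.
After op 5 (add_cursor(5)): buffer="deveefeb" (len 8), cursors c1@1 c3@3 c4@5 c2@6, authorship .1.3..2.
After op 6 (move_left): buffer="deveefeb" (len 8), cursors c1@0 c3@2 c4@4 c2@5, authorship .1.3..2.
After op 7 (insert('j')): buffer="jdejvejejfeb" (len 12), cursors c1@1 c3@4 c4@7 c2@9, authorship 1.13.34.2.2.
After op 8 (insert('z')): buffer="jzdejzvejzejzfeb" (len 16), cursors c1@2 c3@6 c4@10 c2@13, authorship 11.133.344.22.2.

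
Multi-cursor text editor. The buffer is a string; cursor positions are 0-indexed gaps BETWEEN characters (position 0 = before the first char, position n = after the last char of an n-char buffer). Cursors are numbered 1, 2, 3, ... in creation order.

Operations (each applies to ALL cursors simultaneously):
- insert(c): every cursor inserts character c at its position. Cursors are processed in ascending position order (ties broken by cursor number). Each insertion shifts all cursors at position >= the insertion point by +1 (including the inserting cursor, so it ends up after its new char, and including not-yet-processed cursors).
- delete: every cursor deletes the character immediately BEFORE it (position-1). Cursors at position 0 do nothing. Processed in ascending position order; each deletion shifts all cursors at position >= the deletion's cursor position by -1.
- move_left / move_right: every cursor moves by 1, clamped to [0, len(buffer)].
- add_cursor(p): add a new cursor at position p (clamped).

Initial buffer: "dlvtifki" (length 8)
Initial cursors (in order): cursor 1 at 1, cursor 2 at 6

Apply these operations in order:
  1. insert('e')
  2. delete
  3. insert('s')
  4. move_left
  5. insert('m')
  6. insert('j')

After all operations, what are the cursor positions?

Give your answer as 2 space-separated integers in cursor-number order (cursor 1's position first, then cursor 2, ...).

After op 1 (insert('e')): buffer="delvtifeki" (len 10), cursors c1@2 c2@8, authorship .1.....2..
After op 2 (delete): buffer="dlvtifki" (len 8), cursors c1@1 c2@6, authorship ........
After op 3 (insert('s')): buffer="dslvtifski" (len 10), cursors c1@2 c2@8, authorship .1.....2..
After op 4 (move_left): buffer="dslvtifski" (len 10), cursors c1@1 c2@7, authorship .1.....2..
After op 5 (insert('m')): buffer="dmslvtifmski" (len 12), cursors c1@2 c2@9, authorship .11.....22..
After op 6 (insert('j')): buffer="dmjslvtifmjski" (len 14), cursors c1@3 c2@11, authorship .111.....222..

Answer: 3 11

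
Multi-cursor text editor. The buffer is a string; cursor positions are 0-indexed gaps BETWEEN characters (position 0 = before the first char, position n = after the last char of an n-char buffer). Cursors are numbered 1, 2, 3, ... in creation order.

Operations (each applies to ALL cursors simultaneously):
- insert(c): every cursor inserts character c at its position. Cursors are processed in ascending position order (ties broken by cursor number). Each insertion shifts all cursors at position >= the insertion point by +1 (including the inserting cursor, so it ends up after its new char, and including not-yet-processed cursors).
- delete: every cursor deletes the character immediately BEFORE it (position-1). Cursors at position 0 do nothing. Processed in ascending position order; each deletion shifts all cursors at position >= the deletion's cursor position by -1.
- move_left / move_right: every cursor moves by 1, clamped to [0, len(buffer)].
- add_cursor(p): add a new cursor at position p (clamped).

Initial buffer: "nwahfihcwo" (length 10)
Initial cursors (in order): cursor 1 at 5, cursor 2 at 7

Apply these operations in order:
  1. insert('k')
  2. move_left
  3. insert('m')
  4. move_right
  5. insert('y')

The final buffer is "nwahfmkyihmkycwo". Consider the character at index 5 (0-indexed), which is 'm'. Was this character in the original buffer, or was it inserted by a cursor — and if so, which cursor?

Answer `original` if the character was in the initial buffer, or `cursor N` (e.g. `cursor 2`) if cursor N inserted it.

Answer: cursor 1

Derivation:
After op 1 (insert('k')): buffer="nwahfkihkcwo" (len 12), cursors c1@6 c2@9, authorship .....1..2...
After op 2 (move_left): buffer="nwahfkihkcwo" (len 12), cursors c1@5 c2@8, authorship .....1..2...
After op 3 (insert('m')): buffer="nwahfmkihmkcwo" (len 14), cursors c1@6 c2@10, authorship .....11..22...
After op 4 (move_right): buffer="nwahfmkihmkcwo" (len 14), cursors c1@7 c2@11, authorship .....11..22...
After op 5 (insert('y')): buffer="nwahfmkyihmkycwo" (len 16), cursors c1@8 c2@13, authorship .....111..222...
Authorship (.=original, N=cursor N): . . . . . 1 1 1 . . 2 2 2 . . .
Index 5: author = 1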